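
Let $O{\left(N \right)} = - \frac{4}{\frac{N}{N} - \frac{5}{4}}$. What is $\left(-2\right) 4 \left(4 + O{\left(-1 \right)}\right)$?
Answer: $-160$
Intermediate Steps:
$O{\left(N \right)} = 16$ ($O{\left(N \right)} = - \frac{4}{1 - \frac{5}{4}} = - \frac{4}{- \frac{1}{4}} = \left(-4\right) \left(-4\right) = 16$)
$\left(-2\right) 4 \left(4 + O{\left(-1 \right)}\right) = \left(-2\right) 4 \left(4 + 16\right) = \left(-8\right) 20 = -160$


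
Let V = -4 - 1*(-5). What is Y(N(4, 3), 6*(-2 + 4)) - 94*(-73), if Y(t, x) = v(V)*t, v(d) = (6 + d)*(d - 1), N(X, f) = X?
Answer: 6862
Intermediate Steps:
V = 1 (V = -4 + 5 = 1)
v(d) = (-1 + d)*(6 + d) (v(d) = (6 + d)*(-1 + d) = (-1 + d)*(6 + d))
Y(t, x) = 0 (Y(t, x) = (-6 + 1**2 + 5*1)*t = (-6 + 1 + 5)*t = 0*t = 0)
Y(N(4, 3), 6*(-2 + 4)) - 94*(-73) = 0 - 94*(-73) = 0 + 6862 = 6862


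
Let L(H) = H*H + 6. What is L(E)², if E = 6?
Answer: 1764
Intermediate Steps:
L(H) = 6 + H² (L(H) = H² + 6 = 6 + H²)
L(E)² = (6 + 6²)² = (6 + 36)² = 42² = 1764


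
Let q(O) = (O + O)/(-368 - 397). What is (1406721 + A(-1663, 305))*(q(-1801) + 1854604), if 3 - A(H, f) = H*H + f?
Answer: -7562074278460/3 ≈ -2.5207e+12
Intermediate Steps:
A(H, f) = 3 - f - H² (A(H, f) = 3 - (H*H + f) = 3 - (H² + f) = 3 - (f + H²) = 3 + (-f - H²) = 3 - f - H²)
q(O) = -2*O/765 (q(O) = (2*O)/(-765) = (2*O)*(-1/765) = -2*O/765)
(1406721 + A(-1663, 305))*(q(-1801) + 1854604) = (1406721 + (3 - 1*305 - 1*(-1663)²))*(-2/765*(-1801) + 1854604) = (1406721 + (3 - 305 - 1*2765569))*(3602/765 + 1854604) = (1406721 + (3 - 305 - 2765569))*(1418775662/765) = (1406721 - 2765871)*(1418775662/765) = -1359150*1418775662/765 = -7562074278460/3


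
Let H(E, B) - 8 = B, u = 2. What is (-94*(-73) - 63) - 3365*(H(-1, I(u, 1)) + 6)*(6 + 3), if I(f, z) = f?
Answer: -477761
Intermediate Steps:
H(E, B) = 8 + B
(-94*(-73) - 63) - 3365*(H(-1, I(u, 1)) + 6)*(6 + 3) = (-94*(-73) - 63) - 3365*((8 + 2) + 6)*(6 + 3) = (6862 - 63) - 3365*(10 + 6)*9 = 6799 - 53840*9 = 6799 - 3365*144 = 6799 - 484560 = -477761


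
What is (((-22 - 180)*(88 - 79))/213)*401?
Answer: -243006/71 ≈ -3422.6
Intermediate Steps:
(((-22 - 180)*(88 - 79))/213)*401 = (-202*9*(1/213))*401 = -1818*1/213*401 = -606/71*401 = -243006/71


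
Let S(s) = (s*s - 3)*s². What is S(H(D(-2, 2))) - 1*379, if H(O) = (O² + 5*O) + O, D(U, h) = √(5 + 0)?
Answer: 59031 + 24420*√5 ≈ 1.1364e+5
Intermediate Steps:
D(U, h) = √5
H(O) = O² + 6*O
S(s) = s²*(-3 + s²) (S(s) = (s² - 3)*s² = (-3 + s²)*s² = s²*(-3 + s²))
S(H(D(-2, 2))) - 1*379 = (√5*(6 + √5))²*(-3 + (√5*(6 + √5))²) - 1*379 = (5*(6 + √5)²)*(-3 + 5*(6 + √5)²) - 379 = 5*(6 + √5)²*(-3 + 5*(6 + √5)²) - 379 = -379 + 5*(6 + √5)²*(-3 + 5*(6 + √5)²)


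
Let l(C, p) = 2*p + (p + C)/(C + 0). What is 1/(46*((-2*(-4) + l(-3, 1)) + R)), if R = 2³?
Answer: 3/2576 ≈ 0.0011646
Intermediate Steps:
l(C, p) = 2*p + (C + p)/C
R = 8
1/(46*((-2*(-4) + l(-3, 1)) + R)) = 1/(46*((-2*(-4) + (1 + 2*1 + 1/(-3))) + 8)) = 1/(46*((8 + (1 + 2 + 1*(-⅓))) + 8)) = 1/(46*((8 + (1 + 2 - ⅓)) + 8)) = 1/(46*((8 + 8/3) + 8)) = 1/(46*(32/3 + 8)) = 1/(46*(56/3)) = 1/(2576/3) = 3/2576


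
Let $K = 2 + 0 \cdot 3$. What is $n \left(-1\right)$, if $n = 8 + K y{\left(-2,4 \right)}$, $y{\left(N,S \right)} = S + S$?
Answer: $-24$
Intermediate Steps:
$K = 2$ ($K = 2 + 0 = 2$)
$y{\left(N,S \right)} = 2 S$
$n = 24$ ($n = 8 + 2 \cdot 2 \cdot 4 = 8 + 2 \cdot 8 = 8 + 16 = 24$)
$n \left(-1\right) = 24 \left(-1\right) = -24$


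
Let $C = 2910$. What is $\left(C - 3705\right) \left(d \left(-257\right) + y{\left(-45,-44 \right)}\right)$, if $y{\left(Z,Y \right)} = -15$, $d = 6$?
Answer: $1237815$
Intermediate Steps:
$\left(C - 3705\right) \left(d \left(-257\right) + y{\left(-45,-44 \right)}\right) = \left(2910 - 3705\right) \left(6 \left(-257\right) - 15\right) = - 795 \left(-1542 - 15\right) = \left(-795\right) \left(-1557\right) = 1237815$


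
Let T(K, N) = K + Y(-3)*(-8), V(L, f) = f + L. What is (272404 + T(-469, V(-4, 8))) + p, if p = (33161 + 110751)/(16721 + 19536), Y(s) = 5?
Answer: 9858240927/36257 ≈ 2.7190e+5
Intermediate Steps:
V(L, f) = L + f
T(K, N) = -40 + K (T(K, N) = K + 5*(-8) = K - 40 = -40 + K)
p = 143912/36257 ≈ 3.9692
(272404 + T(-469, V(-4, 8))) + p = (272404 + (-40 - 469)) + 143912/36257 = (272404 - 509) + 143912/36257 = 271895 + 143912/36257 = 9858240927/36257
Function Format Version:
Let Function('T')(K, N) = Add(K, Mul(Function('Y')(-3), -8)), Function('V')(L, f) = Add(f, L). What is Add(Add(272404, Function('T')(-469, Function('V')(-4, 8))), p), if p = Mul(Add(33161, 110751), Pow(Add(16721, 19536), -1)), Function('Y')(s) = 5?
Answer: Rational(9858240927, 36257) ≈ 2.7190e+5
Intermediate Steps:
Function('V')(L, f) = Add(L, f)
Function('T')(K, N) = Add(-40, K) (Function('T')(K, N) = Add(K, Mul(5, -8)) = Add(K, -40) = Add(-40, K))
p = Rational(143912, 36257) (p = Mul(143912, Pow(36257, -1)) = Mul(143912, Rational(1, 36257)) = Rational(143912, 36257) ≈ 3.9692)
Add(Add(272404, Function('T')(-469, Function('V')(-4, 8))), p) = Add(Add(272404, Add(-40, -469)), Rational(143912, 36257)) = Add(Add(272404, -509), Rational(143912, 36257)) = Add(271895, Rational(143912, 36257)) = Rational(9858240927, 36257)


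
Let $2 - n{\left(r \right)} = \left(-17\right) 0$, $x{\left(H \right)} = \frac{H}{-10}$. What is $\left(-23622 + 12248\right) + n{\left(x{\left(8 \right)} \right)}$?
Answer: $-11372$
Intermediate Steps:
$x{\left(H \right)} = - \frac{H}{10}$ ($x{\left(H \right)} = H \left(- \frac{1}{10}\right) = - \frac{H}{10}$)
$n{\left(r \right)} = 2$ ($n{\left(r \right)} = 2 - \left(-17\right) 0 = 2 - 0 = 2 + 0 = 2$)
$\left(-23622 + 12248\right) + n{\left(x{\left(8 \right)} \right)} = \left(-23622 + 12248\right) + 2 = -11374 + 2 = -11372$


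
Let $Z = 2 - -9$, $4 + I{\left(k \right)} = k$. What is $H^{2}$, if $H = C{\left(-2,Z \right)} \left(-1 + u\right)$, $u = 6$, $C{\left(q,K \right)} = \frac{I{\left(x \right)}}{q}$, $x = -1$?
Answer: $\frac{625}{4} \approx 156.25$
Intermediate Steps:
$I{\left(k \right)} = -4 + k$
$Z = 11$ ($Z = 2 + 9 = 11$)
$C{\left(q,K \right)} = - \frac{5}{q}$ ($C{\left(q,K \right)} = \frac{-4 - 1}{q} = - \frac{5}{q}$)
$H = \frac{25}{2}$ ($H = - \frac{5}{-2} \left(-1 + 6\right) = \left(-5\right) \left(- \frac{1}{2}\right) 5 = \frac{5}{2} \cdot 5 = \frac{25}{2} \approx 12.5$)
$H^{2} = \left(\frac{25}{2}\right)^{2} = \frac{625}{4}$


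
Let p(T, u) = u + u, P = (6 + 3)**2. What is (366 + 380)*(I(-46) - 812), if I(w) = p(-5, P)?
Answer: -484900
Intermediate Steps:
P = 81 (P = 9**2 = 81)
p(T, u) = 2*u
I(w) = 162 (I(w) = 2*81 = 162)
(366 + 380)*(I(-46) - 812) = (366 + 380)*(162 - 812) = 746*(-650) = -484900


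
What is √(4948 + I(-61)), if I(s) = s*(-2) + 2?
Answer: 4*√317 ≈ 71.218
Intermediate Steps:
I(s) = 2 - 2*s (I(s) = -2*s + 2 = 2 - 2*s)
√(4948 + I(-61)) = √(4948 + (2 - 2*(-61))) = √(4948 + (2 + 122)) = √(4948 + 124) = √5072 = 4*√317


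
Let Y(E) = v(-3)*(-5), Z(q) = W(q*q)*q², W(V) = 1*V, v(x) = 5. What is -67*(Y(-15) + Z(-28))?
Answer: -41180277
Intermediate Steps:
W(V) = V
Z(q) = q⁴ (Z(q) = (q*q)*q² = q²*q² = q⁴)
Y(E) = -25 (Y(E) = 5*(-5) = -25)
-67*(Y(-15) + Z(-28)) = -67*(-25 + (-28)⁴) = -67*(-25 + 614656) = -67*614631 = -41180277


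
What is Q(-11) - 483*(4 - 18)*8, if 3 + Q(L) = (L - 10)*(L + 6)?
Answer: 54198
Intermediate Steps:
Q(L) = -3 + (-10 + L)*(6 + L) (Q(L) = -3 + (L - 10)*(L + 6) = -3 + (-10 + L)*(6 + L))
Q(-11) - 483*(4 - 18)*8 = (-63 + (-11)**2 - 4*(-11)) - 483*(4 - 18)*8 = (-63 + 121 + 44) - (-6762)*8 = 102 - 483*(-112) = 102 + 54096 = 54198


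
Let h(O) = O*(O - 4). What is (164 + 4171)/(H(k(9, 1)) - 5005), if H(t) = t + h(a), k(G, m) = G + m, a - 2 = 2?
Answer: -289/333 ≈ -0.86787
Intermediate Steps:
a = 4 (a = 2 + 2 = 4)
h(O) = O*(-4 + O)
H(t) = t (H(t) = t + 4*(-4 + 4) = t + 4*0 = t + 0 = t)
(164 + 4171)/(H(k(9, 1)) - 5005) = (164 + 4171)/((9 + 1) - 5005) = 4335/(10 - 5005) = 4335/(-4995) = 4335*(-1/4995) = -289/333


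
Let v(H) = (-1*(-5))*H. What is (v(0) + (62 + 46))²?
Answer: 11664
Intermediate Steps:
v(H) = 5*H
(v(0) + (62 + 46))² = (5*0 + (62 + 46))² = (0 + 108)² = 108² = 11664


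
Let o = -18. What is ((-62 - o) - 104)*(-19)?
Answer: 2812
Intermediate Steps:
((-62 - o) - 104)*(-19) = ((-62 - 1*(-18)) - 104)*(-19) = ((-62 + 18) - 104)*(-19) = (-44 - 104)*(-19) = -148*(-19) = 2812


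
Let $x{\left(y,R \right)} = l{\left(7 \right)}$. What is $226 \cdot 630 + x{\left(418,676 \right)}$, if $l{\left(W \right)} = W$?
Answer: $142387$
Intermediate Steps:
$x{\left(y,R \right)} = 7$
$226 \cdot 630 + x{\left(418,676 \right)} = 226 \cdot 630 + 7 = 142380 + 7 = 142387$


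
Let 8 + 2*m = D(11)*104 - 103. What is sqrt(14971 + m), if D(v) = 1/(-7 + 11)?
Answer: sqrt(59714)/2 ≈ 122.18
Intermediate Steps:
D(v) = 1/4
m = -85/2 (m = -4 + ((1/4)*104 - 103)/2 = -4 + (26 - 103)/2 = -4 + (1/2)*(-77) = -4 - 77/2 = -85/2 ≈ -42.500)
sqrt(14971 + m) = sqrt(14971 - 85/2) = sqrt(29857/2) = sqrt(59714)/2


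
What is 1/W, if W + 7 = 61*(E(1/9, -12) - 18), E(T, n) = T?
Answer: -9/9884 ≈ -0.00091056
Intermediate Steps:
W = -9884/9 (W = -7 + 61*(1/9 - 18) = -7 + 61*(⅑ - 18) = -7 + 61*(-161/9) = -7 - 9821/9 = -9884/9 ≈ -1098.2)
1/W = 1/(-9884/9) = -9/9884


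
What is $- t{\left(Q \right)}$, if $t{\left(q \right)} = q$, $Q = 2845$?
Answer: $-2845$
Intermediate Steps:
$- t{\left(Q \right)} = \left(-1\right) 2845 = -2845$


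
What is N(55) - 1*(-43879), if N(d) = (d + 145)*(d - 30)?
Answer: 48879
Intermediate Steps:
N(d) = (-30 + d)*(145 + d) (N(d) = (145 + d)*(-30 + d) = (-30 + d)*(145 + d))
N(55) - 1*(-43879) = (-4350 + 55**2 + 115*55) - 1*(-43879) = (-4350 + 3025 + 6325) + 43879 = 5000 + 43879 = 48879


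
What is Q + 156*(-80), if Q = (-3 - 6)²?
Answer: -12399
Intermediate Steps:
Q = 81 (Q = (-9)² = 81)
Q + 156*(-80) = 81 + 156*(-80) = 81 - 12480 = -12399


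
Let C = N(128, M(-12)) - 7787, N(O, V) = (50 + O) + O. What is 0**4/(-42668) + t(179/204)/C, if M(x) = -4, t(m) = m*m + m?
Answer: -68557/311329296 ≈ -0.00022021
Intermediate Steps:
t(m) = m + m**2 (t(m) = m**2 + m = m + m**2)
N(O, V) = 50 + 2*O
C = -7481 (C = (50 + 2*128) - 7787 = (50 + 256) - 7787 = 306 - 7787 = -7481)
0**4/(-42668) + t(179/204)/C = 0**4/(-42668) + ((179/204)*(1 + 179/204))/(-7481) = 0*(-1/42668) + ((179*(1/204))*(1 + 179*(1/204)))*(-1/7481) = 0 + (179*(1 + 179/204)/204)*(-1/7481) = 0 + ((179/204)*(383/204))*(-1/7481) = 0 + (68557/41616)*(-1/7481) = 0 - 68557/311329296 = -68557/311329296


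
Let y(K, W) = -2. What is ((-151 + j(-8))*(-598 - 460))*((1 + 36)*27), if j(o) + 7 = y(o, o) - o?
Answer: 160655184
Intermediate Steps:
j(o) = -9 - o (j(o) = -7 + (-2 - o) = -9 - o)
((-151 + j(-8))*(-598 - 460))*((1 + 36)*27) = ((-151 + (-9 - 1*(-8)))*(-598 - 460))*((1 + 36)*27) = ((-151 + (-9 + 8))*(-1058))*(37*27) = ((-151 - 1)*(-1058))*999 = -152*(-1058)*999 = 160816*999 = 160655184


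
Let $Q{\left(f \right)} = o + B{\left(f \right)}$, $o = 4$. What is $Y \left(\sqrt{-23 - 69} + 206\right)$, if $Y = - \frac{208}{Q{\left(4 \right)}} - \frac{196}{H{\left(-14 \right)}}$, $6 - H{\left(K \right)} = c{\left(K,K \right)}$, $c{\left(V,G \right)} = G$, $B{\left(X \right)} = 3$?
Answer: $- \frac{284898}{35} - \frac{2766 i \sqrt{23}}{35} \approx -8139.9 - 379.01 i$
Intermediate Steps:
$H{\left(K \right)} = 6 - K$
$Q{\left(f \right)} = 7$ ($Q{\left(f \right)} = 4 + 3 = 7$)
$Y = - \frac{1383}{35}$ ($Y = - \frac{208}{7} - \frac{196}{6 - -14} = \left(-208\right) \frac{1}{7} - \frac{196}{6 + 14} = - \frac{208}{7} - \frac{196}{20} = - \frac{208}{7} - \frac{49}{5} = - \frac{1383}{35} \approx -39.514$)
$Y \left(\sqrt{-23 - 69} + 206\right) = - \frac{1383 \left(\sqrt{-23 - 69} + 206\right)}{35} = - \frac{1383 \left(\sqrt{-92} + 206\right)}{35} = - \frac{1383 \left(2 i \sqrt{23} + 206\right)}{35} = - \frac{1383 \left(206 + 2 i \sqrt{23}\right)}{35} = - \frac{284898}{35} - \frac{2766 i \sqrt{23}}{35}$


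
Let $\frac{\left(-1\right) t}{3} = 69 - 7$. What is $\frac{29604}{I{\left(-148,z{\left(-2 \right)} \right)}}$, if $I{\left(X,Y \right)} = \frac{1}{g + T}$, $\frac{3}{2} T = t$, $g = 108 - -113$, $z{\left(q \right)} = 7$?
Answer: $2871588$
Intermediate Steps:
$t = -186$ ($t = - 3 \left(69 - 7\right) = \left(-3\right) 62 = -186$)
$g = 221$ ($g = 108 + 113 = 221$)
$T = -124$ ($T = \frac{2}{3} \left(-186\right) = -124$)
$I{\left(X,Y \right)} = \frac{1}{97}$ ($I{\left(X,Y \right)} = \frac{1}{221 - 124} = \frac{1}{97}$)
$\frac{29604}{I{\left(-148,z{\left(-2 \right)} \right)}} = 29604 \frac{1}{\frac{1}{97}} = 29604 \cdot 97 = 2871588$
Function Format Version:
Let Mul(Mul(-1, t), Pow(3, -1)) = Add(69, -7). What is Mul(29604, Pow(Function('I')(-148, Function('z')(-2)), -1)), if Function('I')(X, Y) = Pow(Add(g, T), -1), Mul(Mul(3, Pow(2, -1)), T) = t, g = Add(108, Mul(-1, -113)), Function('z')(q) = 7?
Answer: 2871588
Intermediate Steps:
t = -186 (t = Mul(-3, Add(69, -7)) = Mul(-3, 62) = -186)
g = 221 (g = Add(108, 113) = 221)
T = -124 (T = Mul(Rational(2, 3), -186) = -124)
Function('I')(X, Y) = Rational(1, 97) (Function('I')(X, Y) = Pow(Add(221, -124), -1) = Pow(97, -1) = Rational(1, 97))
Mul(29604, Pow(Function('I')(-148, Function('z')(-2)), -1)) = Mul(29604, Pow(Rational(1, 97), -1)) = Mul(29604, 97) = 2871588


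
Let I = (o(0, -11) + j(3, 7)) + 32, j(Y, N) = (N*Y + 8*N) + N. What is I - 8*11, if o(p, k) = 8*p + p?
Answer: 28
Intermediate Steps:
j(Y, N) = 9*N + N*Y (j(Y, N) = (8*N + N*Y) + N = 9*N + N*Y)
o(p, k) = 9*p
I = 116 (I = (9*0 + 7*(9 + 3)) + 32 = (0 + 7*12) + 32 = (0 + 84) + 32 = 84 + 32 = 116)
I - 8*11 = 116 - 8*11 = 116 - 1*88 = 116 - 88 = 28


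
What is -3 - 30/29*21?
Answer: -717/29 ≈ -24.724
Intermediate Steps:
-3 - 30/29*21 = -3 - 630/29 = -717/29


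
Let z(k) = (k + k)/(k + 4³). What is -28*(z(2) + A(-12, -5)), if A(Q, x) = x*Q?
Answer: -55496/33 ≈ -1681.7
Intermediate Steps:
z(k) = 2*k/(64 + k) (z(k) = (2*k)/(k + 64) = (2*k)/(64 + k) = 2*k/(64 + k))
A(Q, x) = Q*x
-28*(z(2) + A(-12, -5)) = -28*(2*2/(64 + 2) - 12*(-5)) = -28*(2*2/66 + 60) = -28*(2*2*(1/66) + 60) = -28*(2/33 + 60) = -28*1982/33 = -55496/33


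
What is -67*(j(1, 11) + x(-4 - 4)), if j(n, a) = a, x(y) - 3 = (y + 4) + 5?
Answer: -1005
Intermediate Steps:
x(y) = 12 + y (x(y) = 3 + ((y + 4) + 5) = 3 + ((4 + y) + 5) = 3 + (9 + y) = 12 + y)
-67*(j(1, 11) + x(-4 - 4)) = -67*(11 + (12 + (-4 - 4))) = -67*(11 + (12 - 8)) = -67*(11 + 4) = -67*15 = -1005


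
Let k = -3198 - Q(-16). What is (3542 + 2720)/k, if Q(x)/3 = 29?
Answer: -6262/3285 ≈ -1.9062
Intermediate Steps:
Q(x) = 87 (Q(x) = 3*29 = 87)
k = -3285 (k = -3198 - 1*87 = -3198 - 87 = -3285)
(3542 + 2720)/k = (3542 + 2720)/(-3285) = 6262*(-1/3285) = -6262/3285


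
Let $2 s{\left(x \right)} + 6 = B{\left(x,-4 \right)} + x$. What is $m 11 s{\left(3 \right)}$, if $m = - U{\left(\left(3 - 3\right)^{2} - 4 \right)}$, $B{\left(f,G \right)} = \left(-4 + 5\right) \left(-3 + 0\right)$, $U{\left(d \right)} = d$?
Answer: $-132$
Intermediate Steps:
$B{\left(f,G \right)} = -3$ ($B{\left(f,G \right)} = 1 \left(-3\right) = -3$)
$s{\left(x \right)} = - \frac{9}{2} + \frac{x}{2}$ ($s{\left(x \right)} = -3 + \frac{-3 + x}{2} = -3 + \left(- \frac{3}{2} + \frac{x}{2}\right) = - \frac{9}{2} + \frac{x}{2}$)
$m = 4$ ($m = - (\left(3 - 3\right)^{2} - 4) = - (0^{2} - 4) = - (0 - 4) = \left(-1\right) \left(-4\right) = 4$)
$m 11 s{\left(3 \right)} = 4 \cdot 11 \left(- \frac{9}{2} + \frac{1}{2} \cdot 3\right) = 44 \left(- \frac{9}{2} + \frac{3}{2}\right) = 44 \left(-3\right) = -132$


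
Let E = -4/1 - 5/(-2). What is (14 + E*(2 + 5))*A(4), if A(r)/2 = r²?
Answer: 112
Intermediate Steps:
A(r) = 2*r²
E = -3/2 (E = -4*1 - 5*(-½) = -4 + 5/2 = -3/2 ≈ -1.5000)
(14 + E*(2 + 5))*A(4) = (14 - 3*(2 + 5)/2)*(2*4²) = (14 - 3/2*7)*(2*16) = (14 - 21/2)*32 = (7/2)*32 = 112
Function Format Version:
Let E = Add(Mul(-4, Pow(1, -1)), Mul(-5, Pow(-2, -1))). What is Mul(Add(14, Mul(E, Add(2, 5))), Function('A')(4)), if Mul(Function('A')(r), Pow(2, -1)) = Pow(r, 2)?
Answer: 112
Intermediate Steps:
Function('A')(r) = Mul(2, Pow(r, 2))
E = Rational(-3, 2) (E = Add(Mul(-4, 1), Mul(-5, Rational(-1, 2))) = Add(-4, Rational(5, 2)) = Rational(-3, 2) ≈ -1.5000)
Mul(Add(14, Mul(E, Add(2, 5))), Function('A')(4)) = Mul(Add(14, Mul(Rational(-3, 2), Add(2, 5))), Mul(2, Pow(4, 2))) = Mul(Add(14, Mul(Rational(-3, 2), 7)), Mul(2, 16)) = Mul(Add(14, Rational(-21, 2)), 32) = Mul(Rational(7, 2), 32) = 112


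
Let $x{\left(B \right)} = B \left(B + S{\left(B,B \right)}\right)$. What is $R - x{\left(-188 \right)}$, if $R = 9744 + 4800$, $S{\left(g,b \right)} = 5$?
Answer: $-19860$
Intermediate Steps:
$R = 14544$
$x{\left(B \right)} = B \left(5 + B\right)$ ($x{\left(B \right)} = B \left(B + 5\right) = B \left(5 + B\right)$)
$R - x{\left(-188 \right)} = 14544 - - 188 \left(5 - 188\right) = 14544 - \left(-188\right) \left(-183\right) = 14544 - 34404 = -19860$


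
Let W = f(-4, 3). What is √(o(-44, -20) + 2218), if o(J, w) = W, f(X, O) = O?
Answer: √2221 ≈ 47.128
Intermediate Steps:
W = 3
o(J, w) = 3
√(o(-44, -20) + 2218) = √(3 + 2218) = √2221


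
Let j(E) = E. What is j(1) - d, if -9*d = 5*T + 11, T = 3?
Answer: 35/9 ≈ 3.8889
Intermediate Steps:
d = -26/9 (d = -(5*3 + 11)/9 = -(15 + 11)/9 = -⅑*26 = -26/9 ≈ -2.8889)
j(1) - d = 1 - 1*(-26/9) = 1 + 26/9 = 35/9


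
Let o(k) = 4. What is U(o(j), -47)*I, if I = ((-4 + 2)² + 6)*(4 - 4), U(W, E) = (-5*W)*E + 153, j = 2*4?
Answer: 0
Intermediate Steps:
j = 8
U(W, E) = 153 - 5*E*W (U(W, E) = -5*E*W + 153 = 153 - 5*E*W)
I = 0 (I = ((-2)² + 6)*0 = (4 + 6)*0 = 10*0 = 0)
U(o(j), -47)*I = (153 - 5*(-47)*4)*0 = (153 + 940)*0 = 1093*0 = 0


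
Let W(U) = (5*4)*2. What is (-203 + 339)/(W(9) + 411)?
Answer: 136/451 ≈ 0.30155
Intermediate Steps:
W(U) = 40 (W(U) = 20*2 = 40)
(-203 + 339)/(W(9) + 411) = (-203 + 339)/(40 + 411) = 136/451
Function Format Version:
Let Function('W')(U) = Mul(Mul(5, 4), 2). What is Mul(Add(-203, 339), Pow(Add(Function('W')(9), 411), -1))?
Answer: Rational(136, 451) ≈ 0.30155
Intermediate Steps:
Function('W')(U) = 40 (Function('W')(U) = Mul(20, 2) = 40)
Mul(Add(-203, 339), Pow(Add(Function('W')(9), 411), -1)) = Mul(Add(-203, 339), Pow(Add(40, 411), -1)) = Mul(136, Pow(451, -1)) = Mul(136, Rational(1, 451)) = Rational(136, 451)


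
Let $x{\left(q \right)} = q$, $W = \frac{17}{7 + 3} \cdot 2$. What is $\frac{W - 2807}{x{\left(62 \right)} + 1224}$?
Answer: $- \frac{7009}{3215} \approx -2.1801$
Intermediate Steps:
$W = \frac{17}{5}$ ($W = \frac{17}{10} \cdot 2 = \frac{17}{5} \approx 3.4$)
$\frac{W - 2807}{x{\left(62 \right)} + 1224} = \frac{\frac{17}{5} - 2807}{62 + 1224} = - \frac{14018}{5 \cdot 1286} = \left(- \frac{14018}{5}\right) \frac{1}{1286} = - \frac{7009}{3215}$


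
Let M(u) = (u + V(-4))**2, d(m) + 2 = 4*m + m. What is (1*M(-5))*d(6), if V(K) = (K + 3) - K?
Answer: 112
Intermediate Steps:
V(K) = 3 (V(K) = (3 + K) - K = 3)
d(m) = -2 + 5*m (d(m) = -2 + (4*m + m) = -2 + 5*m)
M(u) = (3 + u)**2 (M(u) = (u + 3)**2 = (3 + u)**2)
(1*M(-5))*d(6) = (1*(3 - 5)**2)*(-2 + 5*6) = (1*(-2)**2)*(-2 + 30) = (1*4)*28 = 4*28 = 112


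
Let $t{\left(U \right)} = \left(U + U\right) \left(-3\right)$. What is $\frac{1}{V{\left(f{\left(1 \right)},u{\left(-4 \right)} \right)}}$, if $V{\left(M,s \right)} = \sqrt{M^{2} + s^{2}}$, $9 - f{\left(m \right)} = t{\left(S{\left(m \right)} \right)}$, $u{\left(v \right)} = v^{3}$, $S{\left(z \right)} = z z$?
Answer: $\frac{\sqrt{4321}}{4321} \approx 0.015213$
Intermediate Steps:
$S{\left(z \right)} = z^{2}$
$t{\left(U \right)} = - 6 U$ ($t{\left(U \right)} = 2 U \left(-3\right) = - 6 U$)
$f{\left(m \right)} = 9 + 6 m^{2}$ ($f{\left(m \right)} = 9 - - 6 m^{2} = 9 + 6 m^{2}$)
$\frac{1}{V{\left(f{\left(1 \right)},u{\left(-4 \right)} \right)}} = \frac{1}{\sqrt{\left(9 + 6 \cdot 1^{2}\right)^{2} + \left(\left(-4\right)^{3}\right)^{2}}} = \frac{1}{\sqrt{\left(9 + 6 \cdot 1\right)^{2} + \left(-64\right)^{2}}} = \frac{1}{\sqrt{\left(9 + 6\right)^{2} + 4096}} = \frac{1}{\sqrt{15^{2} + 4096}} = \frac{1}{\sqrt{225 + 4096}} = \frac{1}{\sqrt{4321}} = \frac{\sqrt{4321}}{4321}$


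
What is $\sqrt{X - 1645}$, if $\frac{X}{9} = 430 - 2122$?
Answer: $i \sqrt{16873} \approx 129.9 i$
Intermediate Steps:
$X = -15228$ ($X = 9 \left(430 - 2122\right) = 9 \left(-1692\right) = -15228$)
$\sqrt{X - 1645} = \sqrt{-15228 - 1645} = \sqrt{-16873} = i \sqrt{16873}$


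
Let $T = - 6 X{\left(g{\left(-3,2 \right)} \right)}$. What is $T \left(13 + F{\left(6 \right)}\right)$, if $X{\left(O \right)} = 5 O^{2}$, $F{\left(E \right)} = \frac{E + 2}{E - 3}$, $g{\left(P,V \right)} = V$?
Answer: $-1880$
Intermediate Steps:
$F{\left(E \right)} = \frac{2 + E}{-3 + E}$
$T = -120$ ($T = - 6 \cdot 5 \cdot 2^{2} = - 6 \cdot 5 \cdot 4 = \left(-6\right) 20 = -120$)
$T \left(13 + F{\left(6 \right)}\right) = - 120 \left(13 + \frac{2 + 6}{-3 + 6}\right) = - 120 \left(13 + \frac{1}{3} \cdot 8\right) = - 120 \left(13 + \frac{8}{3}\right) = \left(-120\right) \frac{47}{3} = -1880$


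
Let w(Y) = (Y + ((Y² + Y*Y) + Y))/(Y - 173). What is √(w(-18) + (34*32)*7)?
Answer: 2*√69430601/191 ≈ 87.251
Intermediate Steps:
w(Y) = (2*Y + 2*Y²)/(-173 + Y) (w(Y) = (Y + ((Y² + Y²) + Y))/(-173 + Y) = (Y + (2*Y² + Y))/(-173 + Y) = (Y + (Y + 2*Y²))/(-173 + Y) = (2*Y + 2*Y²)/(-173 + Y))
√(w(-18) + (34*32)*7) = √(2*(-18)*(1 - 18)/(-173 - 18) + (34*32)*7) = √(2*(-18)*(-17)/(-191) + 1088*7) = √(2*(-18)*(-1/191)*(-17) + 7616) = √(-612/191 + 7616) = √(1454044/191) = 2*√69430601/191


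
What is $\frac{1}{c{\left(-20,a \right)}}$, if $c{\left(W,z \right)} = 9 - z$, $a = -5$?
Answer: $\frac{1}{14} \approx 0.071429$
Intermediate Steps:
$\frac{1}{c{\left(-20,a \right)}} = \frac{1}{9 - -5} = \frac{1}{9 + 5} = \frac{1}{14}$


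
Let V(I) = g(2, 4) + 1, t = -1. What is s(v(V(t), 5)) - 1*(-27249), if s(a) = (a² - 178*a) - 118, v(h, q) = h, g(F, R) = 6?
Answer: 25934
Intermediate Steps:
V(I) = 7 (V(I) = 6 + 1 = 7)
s(a) = -118 + a² - 178*a
s(v(V(t), 5)) - 1*(-27249) = (-118 + 7² - 178*7) - 1*(-27249) = (-118 + 49 - 1246) + 27249 = -1315 + 27249 = 25934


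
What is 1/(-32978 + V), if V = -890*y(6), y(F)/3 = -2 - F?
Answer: -1/11618 ≈ -8.6073e-5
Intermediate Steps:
y(F) = -6 - 3*F (y(F) = 3*(-2 - F) = -6 - 3*F)
V = 21360 (V = -890*(-6 - 3*6) = -890*(-6 - 18) = -890*(-24) = 21360)
1/(-32978 + V) = 1/(-32978 + 21360) = 1/(-11618) = -1/11618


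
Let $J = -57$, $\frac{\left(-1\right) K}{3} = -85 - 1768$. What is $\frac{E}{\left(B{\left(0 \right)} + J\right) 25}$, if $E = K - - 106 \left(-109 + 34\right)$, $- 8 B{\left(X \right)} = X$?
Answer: $\frac{797}{475} \approx 1.6779$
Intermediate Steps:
$K = 5559$ ($K = - 3 \left(-85 - 1768\right) = \left(-3\right) \left(-1853\right) = 5559$)
$B{\left(X \right)} = - \frac{X}{8}$
$E = -2391$ ($E = 5559 - - 106 \left(-109 + 34\right) = 5559 - \left(-106\right) \left(-75\right) = 5559 - 7950 = -2391$)
$\frac{E}{\left(B{\left(0 \right)} + J\right) 25} = - \frac{2391}{\left(\left(- \frac{1}{8}\right) 0 - 57\right) 25} = - \frac{2391}{\left(0 - 57\right) 25} = - \frac{2391}{\left(-57\right) 25} = - \frac{2391}{-1425} = \left(-2391\right) \left(- \frac{1}{1425}\right) = \frac{797}{475}$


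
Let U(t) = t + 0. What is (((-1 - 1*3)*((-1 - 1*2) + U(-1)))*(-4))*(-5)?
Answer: 320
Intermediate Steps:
U(t) = t
(((-1 - 1*3)*((-1 - 1*2) + U(-1)))*(-4))*(-5) = (((-1 - 1*3)*((-1 - 1*2) - 1))*(-4))*(-5) = (((-1 - 3)*((-1 - 2) - 1))*(-4))*(-5) = (-4*(-3 - 1)*(-4))*(-5) = (-4*(-4)*(-4))*(-5) = (16*(-4))*(-5) = -64*(-5) = 320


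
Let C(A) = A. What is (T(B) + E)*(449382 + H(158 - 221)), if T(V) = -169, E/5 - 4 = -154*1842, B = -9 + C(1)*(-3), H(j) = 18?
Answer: -637468956600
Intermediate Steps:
B = -12 (B = -9 + 1*(-3) = -9 - 3 = -12)
E = -1418320 (E = 20 + 5*(-154*1842) = 20 + 5*(-283668) = 20 - 1418340 = -1418320)
(T(B) + E)*(449382 + H(158 - 221)) = (-169 - 1418320)*(449382 + 18) = -1418489*449400 = -637468956600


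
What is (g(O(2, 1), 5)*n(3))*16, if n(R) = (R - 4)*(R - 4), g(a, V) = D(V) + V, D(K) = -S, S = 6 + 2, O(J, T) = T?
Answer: -48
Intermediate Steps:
S = 8
D(K) = -8 (D(K) = -1*8 = -8)
g(a, V) = -8 + V
n(R) = (-4 + R)² (n(R) = (-4 + R)*(-4 + R) = (-4 + R)²)
(g(O(2, 1), 5)*n(3))*16 = ((-8 + 5)*(-4 + 3)²)*16 = -3*(-1)²*16 = -3*1*16 = -3*16 = -48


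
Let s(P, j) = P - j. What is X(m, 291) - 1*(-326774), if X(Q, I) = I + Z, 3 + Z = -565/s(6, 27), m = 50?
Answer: 6868867/21 ≈ 3.2709e+5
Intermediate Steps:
Z = 502/21 (Z = -3 - 565/(6 - 1*27) = -3 - 565/(6 - 27) = -3 - 565/(-21) = -3 - 565*(-1/21) = -3 + 565/21 = 502/21 ≈ 23.905)
X(Q, I) = 502/21 + I (X(Q, I) = I + 502/21 = 502/21 + I)
X(m, 291) - 1*(-326774) = (502/21 + 291) - 1*(-326774) = 6613/21 + 326774 = 6868867/21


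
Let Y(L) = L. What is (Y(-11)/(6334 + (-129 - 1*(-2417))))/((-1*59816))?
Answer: 11/515733552 ≈ 2.1329e-8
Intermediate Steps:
(Y(-11)/(6334 + (-129 - 1*(-2417))))/((-1*59816)) = (-11/(6334 + (-129 - 1*(-2417))))/((-1*59816)) = (-11/(6334 + (-129 + 2417)))/(-59816) = (-11/(6334 + 2288))*(-1/59816) = (-11/8622)*(-1/59816) = ((1/8622)*(-11))*(-1/59816) = -11/8622*(-1/59816) = 11/515733552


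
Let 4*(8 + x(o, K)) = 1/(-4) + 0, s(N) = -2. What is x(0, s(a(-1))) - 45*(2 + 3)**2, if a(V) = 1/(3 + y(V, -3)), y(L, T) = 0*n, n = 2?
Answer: -18129/16 ≈ -1133.1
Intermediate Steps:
y(L, T) = 0 (y(L, T) = 0*2 = 0)
a(V) = 1/3 (a(V) = 1/(3 + 0) = 1/3)
x(o, K) = -129/16 (x(o, K) = -8 + (1/(-4) + 0)/4 = -8 + (-1/4 + 0)/4 = -8 + (1/4)*(-1/4) = -8 - 1/16 = -129/16)
x(0, s(a(-1))) - 45*(2 + 3)**2 = -129/16 - 45*(2 + 3)**2 = -129/16 - 45*5**2 = -129/16 - 45*25 = -129/16 - 1125 = -18129/16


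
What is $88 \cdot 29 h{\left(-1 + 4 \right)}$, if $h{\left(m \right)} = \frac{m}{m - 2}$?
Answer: $7656$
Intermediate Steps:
$h{\left(m \right)} = \frac{m}{-2 + m}$
$88 \cdot 29 h{\left(-1 + 4 \right)} = 88 \cdot 29 \frac{-1 + 4}{-2 + \left(-1 + 4\right)} = 2552 \frac{3}{-2 + 3} = 2552 \cdot \frac{3}{1} = 2552 \cdot 3 \cdot 1 = 2552 \cdot 3 = 7656$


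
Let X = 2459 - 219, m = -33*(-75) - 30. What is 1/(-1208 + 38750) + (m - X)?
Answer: 7696111/37542 ≈ 205.00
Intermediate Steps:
m = 2445 (m = 2475 - 30 = 2445)
X = 2240 (X = 2459 - 1*219 = 2459 - 219 = 2240)
1/(-1208 + 38750) + (m - X) = 1/(-1208 + 38750) + (2445 - 1*2240) = 1/37542 + (2445 - 2240) = 1/37542 + 205 = 7696111/37542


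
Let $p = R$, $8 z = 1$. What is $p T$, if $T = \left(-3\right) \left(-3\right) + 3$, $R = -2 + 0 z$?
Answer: $-24$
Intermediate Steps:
$z = \frac{1}{8}$ ($z = \frac{1}{8} \cdot 1 = \frac{1}{8} \approx 0.125$)
$R = -2$ ($R = -2 + 0 \cdot \frac{1}{8} = -2 + 0 = -2$)
$p = -2$
$T = 12$ ($T = 9 + 3 = 12$)
$p T = \left(-2\right) 12 = -24$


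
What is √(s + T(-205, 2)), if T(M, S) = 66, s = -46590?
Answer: 2*I*√11631 ≈ 215.69*I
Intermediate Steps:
√(s + T(-205, 2)) = √(-46590 + 66) = √(-46524) = 2*I*√11631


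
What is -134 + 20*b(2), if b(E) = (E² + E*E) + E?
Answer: 66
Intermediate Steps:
b(E) = E + 2*E² (b(E) = (E² + E²) + E = 2*E² + E = E + 2*E²)
-134 + 20*b(2) = -134 + 20*(2*(1 + 2*2)) = -134 + 20*(2*(1 + 4)) = -134 + 20*(2*5) = -134 + 20*10 = -134 + 200 = 66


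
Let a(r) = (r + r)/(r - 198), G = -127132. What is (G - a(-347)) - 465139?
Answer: -322788389/545 ≈ -5.9227e+5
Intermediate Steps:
a(r) = 2*r/(-198 + r) (a(r) = (2*r)/(-198 + r) = 2*r/(-198 + r))
(G - a(-347)) - 465139 = (-127132 - 2*(-347)/(-198 - 347)) - 465139 = (-127132 - 2*(-347)/(-545)) - 465139 = (-127132 - 2*(-347)*(-1)/545) - 465139 = (-127132 - 1*694/545) - 465139 = (-127132 - 694/545) - 465139 = -69287634/545 - 465139 = -322788389/545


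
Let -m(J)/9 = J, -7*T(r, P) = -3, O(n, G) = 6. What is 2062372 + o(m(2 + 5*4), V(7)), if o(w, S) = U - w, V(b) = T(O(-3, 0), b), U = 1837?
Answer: 2064407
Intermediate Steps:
T(r, P) = 3/7 (T(r, P) = -1/7*(-3) = 3/7)
V(b) = 3/7
m(J) = -9*J
o(w, S) = 1837 - w
2062372 + o(m(2 + 5*4), V(7)) = 2062372 + (1837 - (-9)*(2 + 5*4)) = 2062372 + (1837 - (-9)*(2 + 20)) = 2062372 + (1837 - (-9)*22) = 2062372 + (1837 - 1*(-198)) = 2062372 + (1837 + 198) = 2062372 + 2035 = 2064407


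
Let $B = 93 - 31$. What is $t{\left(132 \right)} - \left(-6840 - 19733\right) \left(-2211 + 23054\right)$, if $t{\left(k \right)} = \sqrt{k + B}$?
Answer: $553861039 + \sqrt{194} \approx 5.5386 \cdot 10^{8}$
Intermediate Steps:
$B = 62$ ($B = 93 - 31 = 62$)
$t{\left(k \right)} = \sqrt{62 + k}$ ($t{\left(k \right)} = \sqrt{k + 62} = \sqrt{62 + k}$)
$t{\left(132 \right)} - \left(-6840 - 19733\right) \left(-2211 + 23054\right) = \sqrt{62 + 132} - \left(-6840 - 19733\right) \left(-2211 + 23054\right) = \sqrt{194} - \left(-26573\right) 20843 = \sqrt{194} - -553861039 = \sqrt{194} + 553861039 = 553861039 + \sqrt{194}$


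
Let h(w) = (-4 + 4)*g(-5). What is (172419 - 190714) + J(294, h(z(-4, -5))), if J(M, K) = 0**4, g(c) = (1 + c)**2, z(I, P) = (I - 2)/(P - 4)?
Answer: -18295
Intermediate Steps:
z(I, P) = (-2 + I)/(-4 + P)
h(w) = 0 (h(w) = (-4 + 4)*(1 - 5)**2 = 0*(-4)**2 = 0*16 = 0)
J(M, K) = 0
(172419 - 190714) + J(294, h(z(-4, -5))) = (172419 - 190714) + 0 = -18295 + 0 = -18295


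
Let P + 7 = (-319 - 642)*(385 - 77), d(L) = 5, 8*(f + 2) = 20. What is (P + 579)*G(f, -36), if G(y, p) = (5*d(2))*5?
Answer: -36927000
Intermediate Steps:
f = ½ (f = -2 + (⅛)*20 = -2 + 5/2 = ½ ≈ 0.50000)
P = -295995 (P = -7 + (-319 - 642)*(385 - 77) = -7 - 961*308 = -7 - 295988 = -295995)
G(y, p) = 125 (G(y, p) = (5*5)*5 = 25*5 = 125)
(P + 579)*G(f, -36) = (-295995 + 579)*125 = -295416*125 = -36927000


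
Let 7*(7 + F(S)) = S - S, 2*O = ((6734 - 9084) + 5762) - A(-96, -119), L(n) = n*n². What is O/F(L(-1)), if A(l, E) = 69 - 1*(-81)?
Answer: -233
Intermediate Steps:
A(l, E) = 150 (A(l, E) = 69 + 81 = 150)
L(n) = n³
O = 1631 (O = (((6734 - 9084) + 5762) - 1*150)/2 = ((-2350 + 5762) - 150)/2 = (3412 - 150)/2 = (½)*3262 = 1631)
F(S) = -7 (F(S) = -7 + (S - S)/7 = -7 + (⅐)*0 = -7 + 0 = -7)
O/F(L(-1)) = 1631/(-7) = 1631*(-⅐) = -233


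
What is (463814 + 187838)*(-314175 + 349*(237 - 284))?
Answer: -215421814856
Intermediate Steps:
(463814 + 187838)*(-314175 + 349*(237 - 284)) = 651652*(-314175 + 349*(-47)) = 651652*(-314175 - 16403) = 651652*(-330578) = -215421814856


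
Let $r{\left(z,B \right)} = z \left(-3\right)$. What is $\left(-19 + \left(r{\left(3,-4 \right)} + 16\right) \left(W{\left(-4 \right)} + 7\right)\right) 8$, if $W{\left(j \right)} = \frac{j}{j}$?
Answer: $296$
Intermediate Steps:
$r{\left(z,B \right)} = - 3 z$
$W{\left(j \right)} = 1$
$\left(-19 + \left(r{\left(3,-4 \right)} + 16\right) \left(W{\left(-4 \right)} + 7\right)\right) 8 = \left(-19 + \left(\left(-3\right) 3 + 16\right) \left(1 + 7\right)\right) 8 = \left(-19 + \left(-9 + 16\right) 8\right) 8 = \left(-19 + 7 \cdot 8\right) 8 = \left(-19 + 56\right) 8 = 37 \cdot 8 = 296$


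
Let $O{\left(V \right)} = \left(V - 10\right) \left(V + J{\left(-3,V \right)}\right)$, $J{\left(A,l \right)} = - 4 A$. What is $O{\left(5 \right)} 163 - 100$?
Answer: $-13955$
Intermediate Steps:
$O{\left(V \right)} = \left(-10 + V\right) \left(12 + V\right)$ ($O{\left(V \right)} = \left(V - 10\right) \left(V - -12\right) = \left(-10 + V\right) \left(V + 12\right) = \left(-10 + V\right) \left(12 + V\right)$)
$O{\left(5 \right)} 163 - 100 = \left(-120 + 5^{2} + 2 \cdot 5\right) 163 - 100 = \left(-120 + 25 + 10\right) 163 - 100 = \left(-85\right) 163 - 100 = -13855 - 100 = -13955$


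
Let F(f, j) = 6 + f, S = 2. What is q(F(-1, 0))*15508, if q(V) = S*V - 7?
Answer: 46524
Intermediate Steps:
q(V) = -7 + 2*V (q(V) = 2*V - 7 = -7 + 2*V)
q(F(-1, 0))*15508 = (-7 + 2*(6 - 1))*15508 = (-7 + 2*5)*15508 = (-7 + 10)*15508 = 3*15508 = 46524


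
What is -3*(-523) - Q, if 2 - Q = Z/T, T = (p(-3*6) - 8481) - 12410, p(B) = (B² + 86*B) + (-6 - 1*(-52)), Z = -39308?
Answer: 34621431/22069 ≈ 1568.8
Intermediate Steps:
p(B) = 46 + B² + 86*B (p(B) = (B² + 86*B) + (-6 + 52) = (B² + 86*B) + 46 = 46 + B² + 86*B)
T = -22069 (T = ((46 + (-3*6)² + 86*(-3*6)) - 8481) - 12410 = ((46 + (-18)² + 86*(-18)) - 8481) - 12410 = ((46 + 324 - 1548) - 8481) - 12410 = (-1178 - 8481) - 12410 = -9659 - 12410 = -22069)
Q = 4830/22069 (Q = 2 - (-39308)/(-22069) = 2 - (-39308)*(-1)/22069 = 2 - 1*39308/22069 = 2 - 39308/22069 = 4830/22069 ≈ 0.21886)
-3*(-523) - Q = -3*(-523) - 1*4830/22069 = 1569 - 4830/22069 = 34621431/22069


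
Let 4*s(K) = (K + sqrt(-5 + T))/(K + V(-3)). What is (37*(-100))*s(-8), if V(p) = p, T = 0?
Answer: -7400/11 + 925*I*sqrt(5)/11 ≈ -672.73 + 188.03*I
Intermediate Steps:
s(K) = (K + I*sqrt(5))/(4*(-3 + K)) (s(K) = ((K + sqrt(-5 + 0))/(K - 3))/4 = ((K + sqrt(-5))/(-3 + K))/4 = ((K + I*sqrt(5))/(-3 + K))/4 = (K + I*sqrt(5))/(4*(-3 + K)))
(37*(-100))*s(-8) = (37*(-100))*((-8 + I*sqrt(5))/(4*(-3 - 8))) = -925*(-8 + I*sqrt(5))/(-11) = -925*(-1)*(-8 + I*sqrt(5))/11 = -3700*(2/11 - I*sqrt(5)/44) = -7400/11 + 925*I*sqrt(5)/11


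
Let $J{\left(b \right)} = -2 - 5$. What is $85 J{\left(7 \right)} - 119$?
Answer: $-714$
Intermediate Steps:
$J{\left(b \right)} = -7$
$85 J{\left(7 \right)} - 119 = 85 \left(-7\right) - 119 = -595 - 119 = -714$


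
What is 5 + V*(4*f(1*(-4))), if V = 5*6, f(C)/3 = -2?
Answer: -715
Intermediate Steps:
f(C) = -6 (f(C) = 3*(-2) = -6)
V = 30
5 + V*(4*f(1*(-4))) = 5 + 30*(4*(-6)) = 5 + 30*(-24) = 5 - 720 = -715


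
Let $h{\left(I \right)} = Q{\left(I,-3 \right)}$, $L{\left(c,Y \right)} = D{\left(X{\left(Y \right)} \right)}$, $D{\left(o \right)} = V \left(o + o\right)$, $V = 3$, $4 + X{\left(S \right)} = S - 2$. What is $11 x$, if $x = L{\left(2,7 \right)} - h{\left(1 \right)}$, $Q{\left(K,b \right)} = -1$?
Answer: $77$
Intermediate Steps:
$X{\left(S \right)} = -6 + S$ ($X{\left(S \right)} = -4 + \left(S - 2\right) = -4 + \left(-2 + S\right) = -6 + S$)
$D{\left(o \right)} = 6 o$ ($D{\left(o \right)} = 3 \left(o + o\right) = 3 \cdot 2 o = 6 o$)
$L{\left(c,Y \right)} = -36 + 6 Y$ ($L{\left(c,Y \right)} = 6 \left(-6 + Y\right) = -36 + 6 Y$)
$h{\left(I \right)} = -1$
$x = 7$ ($x = \left(-36 + 6 \cdot 7\right) - -1 = \left(-36 + 42\right) + 1 = 6 + 1 = 7$)
$11 x = 11 \cdot 7 = 77$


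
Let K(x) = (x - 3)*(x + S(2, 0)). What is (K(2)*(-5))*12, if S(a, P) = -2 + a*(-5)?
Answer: -600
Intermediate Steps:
S(a, P) = -2 - 5*a
K(x) = (-12 + x)*(-3 + x) (K(x) = (x - 3)*(x + (-2 - 5*2)) = (-3 + x)*(x + (-2 - 10)) = (-3 + x)*(x - 12) = (-3 + x)*(-12 + x) = (-12 + x)*(-3 + x))
(K(2)*(-5))*12 = ((36 + 2² - 15*2)*(-5))*12 = ((36 + 4 - 30)*(-5))*12 = (10*(-5))*12 = -50*12 = -600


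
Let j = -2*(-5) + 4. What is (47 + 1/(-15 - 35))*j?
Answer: 16443/25 ≈ 657.72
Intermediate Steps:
j = 14 (j = 10 + 4 = 14)
(47 + 1/(-15 - 35))*j = (47 + 1/(-15 - 35))*14 = (47 + 1/(-50))*14 = (47 - 1/50)*14 = (2349/50)*14 = 16443/25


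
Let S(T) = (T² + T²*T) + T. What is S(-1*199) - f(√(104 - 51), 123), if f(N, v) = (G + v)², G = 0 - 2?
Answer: -7855838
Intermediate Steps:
G = -2
f(N, v) = (-2 + v)²
S(T) = T + T² + T³ (S(T) = (T² + T³) + T = T + T² + T³)
S(-1*199) - f(√(104 - 51), 123) = (-1*199)*(1 - 1*199 + (-1*199)²) - (-2 + 123)² = -199*(1 - 199 + (-199)²) - 1*121² = -199*(1 - 199 + 39601) - 1*14641 = -199*39403 - 14641 = -7841197 - 14641 = -7855838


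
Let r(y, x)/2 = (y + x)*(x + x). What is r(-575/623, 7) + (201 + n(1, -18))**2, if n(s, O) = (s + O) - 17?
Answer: 2497265/89 ≈ 28059.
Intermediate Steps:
n(s, O) = -17 + O + s (n(s, O) = (O + s) - 17 = -17 + O + s)
r(y, x) = 4*x*(x + y) (r(y, x) = 2*((y + x)*(x + x)) = 2*((x + y)*(2*x)) = 2*(2*x*(x + y)) = 4*x*(x + y))
r(-575/623, 7) + (201 + n(1, -18))**2 = 4*7*(7 - 575/623) + (201 + (-17 - 18 + 1))**2 = 4*7*(7 - 575*1/623) + (201 - 34)**2 = 4*7*(7 - 575/623) + 167**2 = 4*7*(3786/623) + 27889 = 15144/89 + 27889 = 2497265/89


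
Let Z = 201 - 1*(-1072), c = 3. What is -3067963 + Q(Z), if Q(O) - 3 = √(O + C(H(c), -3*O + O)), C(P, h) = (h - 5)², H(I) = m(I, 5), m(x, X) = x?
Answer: -3067960 + √6508874 ≈ -3.0654e+6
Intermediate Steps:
Z = 1273 (Z = 201 + 1072 = 1273)
H(I) = I
C(P, h) = (-5 + h)²
Q(O) = 3 + √(O + (-5 - 2*O)²) (Q(O) = 3 + √(O + (-5 + (-3*O + O))²) = 3 + √(O + (-5 - 2*O)²))
-3067963 + Q(Z) = -3067963 + (3 + √(1273 + (5 + 2*1273)²)) = -3067963 + (3 + √(1273 + (5 + 2546)²)) = -3067963 + (3 + √(1273 + 2551²)) = -3067963 + (3 + √(1273 + 6507601)) = -3067963 + (3 + √6508874) = -3067960 + √6508874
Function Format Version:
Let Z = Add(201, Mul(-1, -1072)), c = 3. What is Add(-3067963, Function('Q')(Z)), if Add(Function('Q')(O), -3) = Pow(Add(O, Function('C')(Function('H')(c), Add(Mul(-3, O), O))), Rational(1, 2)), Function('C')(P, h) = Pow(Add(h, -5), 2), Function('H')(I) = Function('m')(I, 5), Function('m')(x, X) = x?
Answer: Add(-3067960, Pow(6508874, Rational(1, 2))) ≈ -3.0654e+6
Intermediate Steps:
Z = 1273 (Z = Add(201, 1072) = 1273)
Function('H')(I) = I
Function('C')(P, h) = Pow(Add(-5, h), 2)
Function('Q')(O) = Add(3, Pow(Add(O, Pow(Add(-5, Mul(-2, O)), 2)), Rational(1, 2))) (Function('Q')(O) = Add(3, Pow(Add(O, Pow(Add(-5, Add(Mul(-3, O), O)), 2)), Rational(1, 2))) = Add(3, Pow(Add(O, Pow(Add(-5, Mul(-2, O)), 2)), Rational(1, 2))))
Add(-3067963, Function('Q')(Z)) = Add(-3067963, Add(3, Pow(Add(1273, Pow(Add(5, Mul(2, 1273)), 2)), Rational(1, 2)))) = Add(-3067963, Add(3, Pow(Add(1273, Pow(Add(5, 2546), 2)), Rational(1, 2)))) = Add(-3067963, Add(3, Pow(Add(1273, Pow(2551, 2)), Rational(1, 2)))) = Add(-3067963, Add(3, Pow(Add(1273, 6507601), Rational(1, 2)))) = Add(-3067963, Add(3, Pow(6508874, Rational(1, 2)))) = Add(-3067960, Pow(6508874, Rational(1, 2)))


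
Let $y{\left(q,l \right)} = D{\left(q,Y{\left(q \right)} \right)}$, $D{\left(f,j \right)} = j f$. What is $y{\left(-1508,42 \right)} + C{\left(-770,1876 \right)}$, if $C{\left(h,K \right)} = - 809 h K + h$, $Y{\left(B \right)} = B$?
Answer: $1170889974$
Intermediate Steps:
$C{\left(h,K \right)} = h - 809 K h$ ($C{\left(h,K \right)} = - 809 K h + h = h - 809 K h$)
$D{\left(f,j \right)} = f j$
$y{\left(q,l \right)} = q^{2}$ ($y{\left(q,l \right)} = q q = q^{2}$)
$y{\left(-1508,42 \right)} + C{\left(-770,1876 \right)} = \left(-1508\right)^{2} - 770 \left(1 - 1517684\right) = 2274064 - 770 \left(1 - 1517684\right) = 2274064 - -1168615910 = 2274064 + 1168615910 = 1170889974$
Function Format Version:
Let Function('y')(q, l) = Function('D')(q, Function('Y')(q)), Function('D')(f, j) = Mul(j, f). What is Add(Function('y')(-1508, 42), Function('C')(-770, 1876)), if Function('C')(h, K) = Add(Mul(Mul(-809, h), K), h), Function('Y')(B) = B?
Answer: 1170889974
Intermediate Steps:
Function('C')(h, K) = Add(h, Mul(-809, K, h)) (Function('C')(h, K) = Add(Mul(-809, K, h), h) = Add(h, Mul(-809, K, h)))
Function('D')(f, j) = Mul(f, j)
Function('y')(q, l) = Pow(q, 2) (Function('y')(q, l) = Mul(q, q) = Pow(q, 2))
Add(Function('y')(-1508, 42), Function('C')(-770, 1876)) = Add(Pow(-1508, 2), Mul(-770, Add(1, Mul(-809, 1876)))) = Add(2274064, Mul(-770, Add(1, -1517684))) = Add(2274064, Mul(-770, -1517683)) = Add(2274064, 1168615910) = 1170889974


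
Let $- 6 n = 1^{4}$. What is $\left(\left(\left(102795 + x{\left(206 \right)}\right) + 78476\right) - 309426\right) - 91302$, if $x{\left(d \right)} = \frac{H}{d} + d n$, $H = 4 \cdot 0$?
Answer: $- \frac{658474}{3} \approx -2.1949 \cdot 10^{5}$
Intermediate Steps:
$H = 0$
$n = - \frac{1}{6}$ ($n = - \frac{1^{4}}{6} = \left(- \frac{1}{6}\right) 1 = - \frac{1}{6} \approx -0.16667$)
$x{\left(d \right)} = - \frac{d}{6}$ ($x{\left(d \right)} = \frac{0}{d} + d \left(- \frac{1}{6}\right) = 0 - \frac{d}{6} = - \frac{d}{6}$)
$\left(\left(\left(102795 + x{\left(206 \right)}\right) + 78476\right) - 309426\right) - 91302 = \left(\left(\left(102795 - \frac{103}{3}\right) + 78476\right) - 309426\right) - 91302 = \left(\left(\frac{308282}{3} + 78476\right) - 309426\right) - 91302 = \left(\frac{543710}{3} - 309426\right) - 91302 = - \frac{384568}{3} - 91302 = - \frac{658474}{3}$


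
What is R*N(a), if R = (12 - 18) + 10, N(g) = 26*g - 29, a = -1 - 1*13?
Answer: -1572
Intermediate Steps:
a = -14 (a = -1 - 13 = -14)
N(g) = -29 + 26*g
R = 4 (R = -6 + 10 = 4)
R*N(a) = 4*(-29 + 26*(-14)) = 4*(-29 - 364) = 4*(-393) = -1572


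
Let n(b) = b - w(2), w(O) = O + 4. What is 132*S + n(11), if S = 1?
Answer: 137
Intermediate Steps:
w(O) = 4 + O
n(b) = -6 + b (n(b) = b - (4 + 2) = b - 1*6 = b - 6 = -6 + b)
132*S + n(11) = 132*1 + (-6 + 11) = 132 + 5 = 137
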